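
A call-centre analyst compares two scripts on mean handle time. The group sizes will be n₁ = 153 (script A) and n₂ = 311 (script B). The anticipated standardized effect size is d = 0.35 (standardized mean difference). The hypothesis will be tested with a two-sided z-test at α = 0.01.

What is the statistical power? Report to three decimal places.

Power ≈ 0.834

Noncentrality parameter: δ = d / √(1/n₁ + 1/n₂) = 0.35 / √(1/153 + 1/311) = 3.5443
Critical value for a two-sided test at α = 0.01: z_{α/2} = 2.576.
Power = Φ(δ − 2.576) + Φ(−δ − 2.576) = Φ(0.969) + Φ(-6.120) = 0.8336 + 0.0000 = 0.8336.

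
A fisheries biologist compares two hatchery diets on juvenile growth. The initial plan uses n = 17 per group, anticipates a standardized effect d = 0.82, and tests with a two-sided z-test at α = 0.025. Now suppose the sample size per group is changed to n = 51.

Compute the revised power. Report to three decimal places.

With n = 51 per group: δ = d·√(n/2) = 0.82 × √(51/2) = 4.1408. Critical value z_{0.0125} = 2.241.
Revised power = Φ(δ − 2.241) + Φ(−δ − 2.241) = Φ(1.899) + Φ(-6.382) = 0.9712 + 0.0000 = 0.9712.

Power ≈ 0.971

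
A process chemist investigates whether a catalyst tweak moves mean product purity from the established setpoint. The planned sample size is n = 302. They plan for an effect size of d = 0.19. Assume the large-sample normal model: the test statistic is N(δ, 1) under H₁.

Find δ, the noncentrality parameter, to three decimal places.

δ ≈ 3.302

δ = d·√n = 0.19 × √302 = 3.3018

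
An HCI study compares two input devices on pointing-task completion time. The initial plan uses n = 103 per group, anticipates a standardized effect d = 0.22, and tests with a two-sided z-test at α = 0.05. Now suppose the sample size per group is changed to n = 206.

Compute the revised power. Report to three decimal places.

With n = 206 per group: δ = d·√(n/2) = 0.22 × √(206/2) = 2.2328. Critical value z_{0.025} = 1.960.
Revised power = Φ(δ − 1.960) + Φ(−δ − 1.960) = Φ(0.273) + Φ(-4.193) = 0.6075 + 0.0000 = 0.6075.

Power ≈ 0.608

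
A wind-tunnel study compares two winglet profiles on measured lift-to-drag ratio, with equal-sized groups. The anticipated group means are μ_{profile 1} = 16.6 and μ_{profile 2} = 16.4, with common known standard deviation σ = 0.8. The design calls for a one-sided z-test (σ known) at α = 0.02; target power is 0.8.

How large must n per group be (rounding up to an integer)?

n = 269 per group

Standardized effect: d = |μ_{profile 1} − μ_{profile 2}| / σ = |16.6 − 16.4| / 0.8 = 0.2500
Set Φ(δ − 2.054) = 0.8; then δ − 2.054 = Φ⁻¹(0.8) = 0.842, giving δ = 2.895.
δ = d·√(n/2) ⇒ n = 2(δ/d)² = 2 × (2.895 / 0.2500)² = 268.26.
Rounding up, n = 269 per group.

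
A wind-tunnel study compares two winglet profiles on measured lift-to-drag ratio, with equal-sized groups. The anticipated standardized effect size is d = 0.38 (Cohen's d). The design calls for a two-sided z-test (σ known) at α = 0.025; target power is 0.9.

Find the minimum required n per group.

Set Φ(δ − 2.241) = 0.9; then δ − 2.241 = Φ⁻¹(0.9) = 1.282, giving δ = 3.523.
(For δ > 0 the lower-tail rejection region contributes negligibly to power, so the one-term inversion is standard.)
δ = d·√(n/2) ⇒ n = 2(δ/d)² = 2 × (3.523 / 0.38)² = 171.90.
Rounding up, n = 172 per group.

n = 172 per group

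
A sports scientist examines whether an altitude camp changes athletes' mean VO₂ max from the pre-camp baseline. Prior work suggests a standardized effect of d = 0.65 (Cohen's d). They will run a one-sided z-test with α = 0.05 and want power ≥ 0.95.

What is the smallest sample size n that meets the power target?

n = 26

For power 0.95 need Φ(δ − z_{0.05}) = 0.95, so δ = z_{0.05} + z_{0.05} = 1.645 + 1.645 = 3.290.
δ = d·√n ⇒ n = (δ/d)² = (3.290 / 0.65)² = 25.61.
Rounding up, n = 26.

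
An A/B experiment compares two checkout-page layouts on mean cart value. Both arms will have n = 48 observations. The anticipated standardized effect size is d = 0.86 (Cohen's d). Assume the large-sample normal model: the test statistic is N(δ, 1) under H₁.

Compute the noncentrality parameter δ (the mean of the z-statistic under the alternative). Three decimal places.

δ ≈ 4.213

The noncentrality parameter scales effect size by the design's sample-size factor: δ = d·√(n/2) = 0.86 × √(48/2) = 4.2131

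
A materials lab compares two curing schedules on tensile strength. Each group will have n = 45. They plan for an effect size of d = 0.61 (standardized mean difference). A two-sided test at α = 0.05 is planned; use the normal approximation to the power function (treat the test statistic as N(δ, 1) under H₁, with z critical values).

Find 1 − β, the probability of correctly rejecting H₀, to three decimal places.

Power ≈ 0.825

Noncentrality parameter: δ = d·√(n/2) = 0.61 × √(45/2) = 2.8935
Two-sided α = 0.05 → critical value z_{0.025} = 1.960.
Power = Φ(δ − 1.960) + Φ(−δ − 1.960) = Φ(0.934) + Φ(-4.853) = 0.8247 + 0.0000 = 0.8247.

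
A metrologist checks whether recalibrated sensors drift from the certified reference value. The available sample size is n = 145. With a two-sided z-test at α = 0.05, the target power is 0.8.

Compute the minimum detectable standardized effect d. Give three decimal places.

Need Φ(δ − 1.960) = 0.8, so δ = 1.960 + 0.842 = 2.802.
(Lower-tail contribution to power is negligible for δ > 0.)
δ = d·√n ⇒ d = δ/√n = 2.802/√145 = 0.2327.

d ≈ 0.233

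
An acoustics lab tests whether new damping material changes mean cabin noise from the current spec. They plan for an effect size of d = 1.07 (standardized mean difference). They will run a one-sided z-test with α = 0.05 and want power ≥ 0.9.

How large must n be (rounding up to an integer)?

n = 8

Set Φ(δ − 1.645) = 0.9; then δ − 1.645 = Φ⁻¹(0.9) = 1.282, giving δ = 2.926.
δ = d·√n ⇒ n = (δ/d)² = (2.926 / 1.07)² = 7.48.
Rounding up, n = 8.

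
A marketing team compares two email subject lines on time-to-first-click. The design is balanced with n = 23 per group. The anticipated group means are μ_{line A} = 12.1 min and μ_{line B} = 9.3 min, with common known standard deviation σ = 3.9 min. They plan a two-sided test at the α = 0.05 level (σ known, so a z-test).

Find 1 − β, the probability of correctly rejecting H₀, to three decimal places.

Power ≈ 0.683

Standardized effect: d = |μ_{line A} − μ_{line B}| / σ = |12.1 − 9.3| / 3.9 = 0.7179
Noncentrality parameter: δ = d·√(n/2) = 0.7179 × √(23/2) = 2.4347
Critical value for a two-sided test at α = 0.05: z_{α/2} = 1.960.
Power = Φ(δ − 1.960) + Φ(−δ − 1.960) = Φ(0.475) + Φ(-4.395) = 0.6825 + 0.0000 = 0.6825.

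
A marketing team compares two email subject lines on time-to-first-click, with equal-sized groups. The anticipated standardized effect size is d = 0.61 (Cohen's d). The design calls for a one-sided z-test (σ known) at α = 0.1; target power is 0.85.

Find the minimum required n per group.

n = 29 per group

For power 0.85 need Φ(δ − z_{0.1}) = 0.85, so δ = z_{0.1} + z_{0.15} = 1.282 + 1.036 = 2.318.
δ = d·√(n/2) ⇒ n = 2(δ/d)² = 2 × (2.318 / 0.61)² = 28.88.
Round up to the next whole unit.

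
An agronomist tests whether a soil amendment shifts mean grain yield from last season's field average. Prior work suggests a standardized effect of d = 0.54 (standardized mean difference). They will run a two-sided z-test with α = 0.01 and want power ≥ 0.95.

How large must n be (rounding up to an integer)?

Set Φ(δ − 2.576) = 0.95; then δ − 2.576 = Φ⁻¹(0.95) = 1.645, giving δ = 4.221.
(The Φ(−δ − z_{α/2}) term is vanishingly small for δ > 0 and is dropped in the standard sample-size formula.)
δ = d·√n ⇒ n = (δ/d)² = (4.221 / 0.54)² = 61.09.
Rounding up, n = 62.

n = 62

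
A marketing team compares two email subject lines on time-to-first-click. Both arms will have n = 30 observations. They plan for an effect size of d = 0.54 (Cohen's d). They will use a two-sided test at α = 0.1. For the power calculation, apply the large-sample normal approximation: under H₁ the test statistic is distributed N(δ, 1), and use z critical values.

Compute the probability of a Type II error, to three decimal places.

Noncentrality parameter: δ = d·√(n/2) = 0.54 × √(30/2) = 2.0914
Two-sided α = 0.1 → critical value z_{0.05} = 1.645.
Power = Φ(δ − 1.645) + Φ(−δ − 1.645) = Φ(0.447) + Φ(-3.736) = 0.6724 + 0.0001 = 0.6725.
Type II error: β = 1 − power = 1 − 0.6725 = 0.3275.

β ≈ 0.328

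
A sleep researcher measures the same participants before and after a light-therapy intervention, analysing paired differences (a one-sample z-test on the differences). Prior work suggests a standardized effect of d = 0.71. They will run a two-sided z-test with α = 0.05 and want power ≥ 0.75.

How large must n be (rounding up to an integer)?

n = 14

For power 0.75 need Φ(δ − z_{0.025}) = 0.75, so δ = z_{0.025} + z_{0.25} = 1.960 + 0.674 = 2.634.
(For δ > 0 the lower-tail rejection region contributes negligibly to power, so the one-term inversion is standard.)
δ = d·√n ⇒ n = (δ/d)² = (2.634 / 0.71)² = 13.77.
Rounding up, n = 14.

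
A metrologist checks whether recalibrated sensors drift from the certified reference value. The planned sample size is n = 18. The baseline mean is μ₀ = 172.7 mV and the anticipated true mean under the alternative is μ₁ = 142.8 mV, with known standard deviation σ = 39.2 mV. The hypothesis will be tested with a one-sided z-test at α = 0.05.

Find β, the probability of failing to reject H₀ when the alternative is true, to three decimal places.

Standardized effect: d = |μ₁ − μ₀| / σ = |142.8 − 172.7| / 39.2 = 0.7628
Noncentrality parameter: δ = d·√n = 0.7628 × √18 = 3.2361
Critical value for a one-sided test at α = 0.05: z_α = 1.645.
Power = Φ(δ − 1.645) = Φ(1.591) = 0.9442.
Type II error: β = 1 − power = 1 − 0.9442 = 0.0558.

β ≈ 0.056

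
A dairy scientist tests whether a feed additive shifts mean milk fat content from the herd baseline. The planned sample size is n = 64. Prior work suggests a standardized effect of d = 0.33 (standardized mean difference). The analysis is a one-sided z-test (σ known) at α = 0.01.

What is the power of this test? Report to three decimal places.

Power ≈ 0.623

Noncentrality parameter: δ = d·√n = 0.33 × √64 = 2.6400
Critical value for a one-sided test at α = 0.01: z_α = 2.326.
Power = Φ(δ − 2.326) = Φ(0.314) = 0.6231.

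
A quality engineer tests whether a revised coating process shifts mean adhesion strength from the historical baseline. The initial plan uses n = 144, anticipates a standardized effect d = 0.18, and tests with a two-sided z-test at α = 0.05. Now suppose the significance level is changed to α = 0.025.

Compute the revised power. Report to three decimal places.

Power ≈ 0.468

δ = d·√n = 0.18 × √144 = 2.1600 (unchanged). New critical value: z_{0.0125} = 2.241.
Revised power = Φ(δ − 2.241) + Φ(−δ − 2.241) = Φ(-0.081) + Φ(-4.401) = 0.4676 + 0.0000 = 0.4676.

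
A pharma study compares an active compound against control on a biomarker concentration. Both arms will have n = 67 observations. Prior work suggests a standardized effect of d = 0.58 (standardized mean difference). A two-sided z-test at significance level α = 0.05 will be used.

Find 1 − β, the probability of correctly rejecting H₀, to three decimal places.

Noncentrality parameter: δ = d·√(n/2) = 0.58 × √(67/2) = 3.3570
Critical value for a two-sided test at α = 0.05: z_{α/2} = 1.960.
Power = Φ(δ − 1.960) + Φ(−δ − 1.960) = Φ(1.397) + Φ(-5.317) = 0.9188 + 0.0000 = 0.9188.

Power ≈ 0.919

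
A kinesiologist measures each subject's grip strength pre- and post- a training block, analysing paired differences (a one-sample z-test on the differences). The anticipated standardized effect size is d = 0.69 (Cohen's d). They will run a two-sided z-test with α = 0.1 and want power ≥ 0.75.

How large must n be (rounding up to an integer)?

n = 12

Set Φ(δ − 1.645) = 0.75; then δ − 1.645 = Φ⁻¹(0.75) = 0.674, giving δ = 2.319.
(Ignoring the negligible lower-tail rejection probability gives the usual closed-form inversion.)
δ = d·√n ⇒ n = (δ/d)² = (2.319 / 0.69)² = 11.30.
Round up to the next whole unit.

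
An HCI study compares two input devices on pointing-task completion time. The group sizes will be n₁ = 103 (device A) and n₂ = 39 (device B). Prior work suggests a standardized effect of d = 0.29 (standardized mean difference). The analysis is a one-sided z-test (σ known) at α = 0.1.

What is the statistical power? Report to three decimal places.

Noncentrality parameter: δ = d / √(1/n₁ + 1/n₂) = 0.29 / √(1/103 + 1/39) = 1.5424
One-sided α = 0.1 → critical value z_{0.1} = 1.282.
Power = Φ(δ − 1.282) = Φ(0.261) = 0.6029.

Power ≈ 0.603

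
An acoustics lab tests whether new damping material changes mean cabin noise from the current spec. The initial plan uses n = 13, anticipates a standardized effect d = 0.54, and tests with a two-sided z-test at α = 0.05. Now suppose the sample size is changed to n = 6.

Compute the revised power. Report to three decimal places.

Power ≈ 0.262

With n = 6: δ = d·√n = 0.54 × √6 = 1.3227. Critical value z_{0.025} = 1.960.
Revised power = Φ(δ − 1.960) + Φ(−δ − 1.960) = Φ(-0.637) + Φ(-3.283) = 0.2620 + 0.0005 = 0.2625.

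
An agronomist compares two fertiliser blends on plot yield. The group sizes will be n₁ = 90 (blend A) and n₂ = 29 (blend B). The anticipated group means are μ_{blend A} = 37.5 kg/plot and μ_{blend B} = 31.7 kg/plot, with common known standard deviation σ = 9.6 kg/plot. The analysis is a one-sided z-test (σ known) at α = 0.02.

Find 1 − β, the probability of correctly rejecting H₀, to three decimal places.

Power ≈ 0.781

Standardized effect: d = |μ_{blend A} − μ_{blend B}| / σ = |37.5 − 31.7| / 9.6 = 0.6042
Noncentrality parameter: δ = d / √(1/n₁ + 1/n₂) = 0.6042 / √(1/90 + 1/29) = 2.8295
One-sided α = 0.02 → critical value z_{0.02} = 2.054.
Power = P(Z > 2.054 − δ) = Φ(0.776) = 0.7810.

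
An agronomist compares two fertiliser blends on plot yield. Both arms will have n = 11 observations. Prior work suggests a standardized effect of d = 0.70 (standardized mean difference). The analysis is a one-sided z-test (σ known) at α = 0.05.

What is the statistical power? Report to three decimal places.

Power ≈ 0.499

Noncentrality parameter: δ = d·√(n/2) = 0.70 × √(11/2) = 1.6416
Critical value for a one-sided test at α = 0.05: z_α = 1.645.
Power = P(Z > 1.645 − δ) = Φ(-0.003) = 0.4987.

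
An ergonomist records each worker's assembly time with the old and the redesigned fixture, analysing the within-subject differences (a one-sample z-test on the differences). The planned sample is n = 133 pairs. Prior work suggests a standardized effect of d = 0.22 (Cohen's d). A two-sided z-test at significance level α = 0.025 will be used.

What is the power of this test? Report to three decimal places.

Noncentrality parameter: δ = d·√n = 0.22 × √133 = 2.5372
Two-sided α = 0.025 → critical value z_{0.0125} = 2.241.
Power = Φ(δ − 2.241) + Φ(−δ − 2.241) = Φ(0.296) + Φ(-4.779) = 0.6163 + 0.0000 = 0.6163.

Power ≈ 0.616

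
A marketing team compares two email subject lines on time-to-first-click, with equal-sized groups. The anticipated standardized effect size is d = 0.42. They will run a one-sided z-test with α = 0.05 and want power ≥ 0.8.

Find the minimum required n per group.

n = 71 per group

Set Φ(δ − 1.645) = 0.8; then δ − 1.645 = Φ⁻¹(0.8) = 0.842, giving δ = 2.486.
δ = d·√(n/2) ⇒ n = 2(δ/d)² = 2 × (2.486 / 0.42)² = 70.10.
Rounding up, n = 71 per group.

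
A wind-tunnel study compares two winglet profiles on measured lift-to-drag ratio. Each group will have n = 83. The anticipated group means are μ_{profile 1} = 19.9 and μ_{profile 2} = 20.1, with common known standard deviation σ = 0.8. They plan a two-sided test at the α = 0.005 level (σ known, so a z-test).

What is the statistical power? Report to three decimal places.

Power ≈ 0.116

Standardized effect: d = |μ_{profile 1} − μ_{profile 2}| / σ = |19.9 − 20.1| / 0.8 = 0.2500
Noncentrality parameter: δ = d·√(n/2) = 0.2500 × √(83/2) = 1.6105
Critical value for a two-sided test at α = 0.005: z_{α/2} = 2.807.
Power = Φ(δ − 2.807) + Φ(−δ − 2.807) = Φ(-1.197) + Φ(-4.418) = 0.1157 + 0.0000 = 0.1158.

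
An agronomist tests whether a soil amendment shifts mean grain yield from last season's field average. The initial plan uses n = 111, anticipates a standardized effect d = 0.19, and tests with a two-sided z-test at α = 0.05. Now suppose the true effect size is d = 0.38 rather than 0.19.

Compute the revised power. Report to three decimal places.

With d = 0.38: δ = d·√n = 0.38 × √111 = 4.0035. Critical value z_{0.025} = 1.960.
Revised power = Φ(δ − 1.960) + Φ(−δ − 1.960) = Φ(2.044) + Φ(-5.964) = 0.9795 + 0.0000 = 0.9795.

Power ≈ 0.980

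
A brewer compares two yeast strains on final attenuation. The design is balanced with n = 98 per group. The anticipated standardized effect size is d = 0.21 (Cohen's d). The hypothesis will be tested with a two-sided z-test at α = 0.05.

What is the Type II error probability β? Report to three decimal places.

Noncentrality parameter: λ = d·√(n/2) = 0.21 × √(98/2) = 1.4700
Critical value for a two-sided test at α = 0.05: z_{α/2} = 1.960.
Power = Φ(λ − 1.960) + Φ(−λ − 1.960) = Φ(-0.490) + Φ(-3.430) = 0.3121 + 0.0003 = 0.3124.
Type II error: β = 1 − power = 1 − 0.3124 = 0.6876.

β ≈ 0.688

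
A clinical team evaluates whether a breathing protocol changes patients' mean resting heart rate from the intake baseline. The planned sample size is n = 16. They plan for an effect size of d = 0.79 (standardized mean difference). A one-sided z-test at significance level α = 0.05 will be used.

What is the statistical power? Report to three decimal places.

Noncentrality parameter: δ = d·√n = 0.79 × √16 = 3.1600
Critical value for a one-sided test at α = 0.05: z_α = 1.645.
Power = P(Z > 1.645 − δ) = Φ(1.515) = 0.9351.

Power ≈ 0.935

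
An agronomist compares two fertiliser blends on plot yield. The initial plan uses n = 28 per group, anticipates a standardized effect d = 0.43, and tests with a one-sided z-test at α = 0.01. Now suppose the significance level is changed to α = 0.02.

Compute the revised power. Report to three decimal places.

δ = d·√(n/2) = 0.43 × √(28/2) = 1.6089 (unchanged). New critical value: z_{0.02} = 2.054.
Revised power = Φ(δ − 2.054) = Φ(-0.445) = 0.3282.

Power ≈ 0.328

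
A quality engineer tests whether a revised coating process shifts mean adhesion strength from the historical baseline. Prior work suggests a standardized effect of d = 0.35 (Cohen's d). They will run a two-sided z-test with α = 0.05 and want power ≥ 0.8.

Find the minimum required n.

For power 0.8 need Φ(δ − z_{0.025}) = 0.8, so δ = z_{0.025} + z_{0.20} = 1.960 + 0.842 = 2.802.
(Ignoring the negligible lower-tail rejection probability gives the usual closed-form inversion.)
δ = d·√n ⇒ n = (δ/d)² = (2.802 / 0.35)² = 64.07.
Round up to the next whole unit.

n = 65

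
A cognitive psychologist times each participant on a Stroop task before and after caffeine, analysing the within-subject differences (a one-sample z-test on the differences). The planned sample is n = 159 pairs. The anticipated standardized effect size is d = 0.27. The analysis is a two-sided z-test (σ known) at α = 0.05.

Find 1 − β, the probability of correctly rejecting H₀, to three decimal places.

Power ≈ 0.926

Noncentrality parameter: δ = d·√n = 0.27 × √159 = 3.4046
Critical value for a two-sided test at α = 0.05: z_{α/2} = 1.960.
Power = Φ(δ − 1.960) + Φ(−δ − 1.960) = Φ(1.445) + Φ(-5.365) = 0.9257 + 0.0000 = 0.9257.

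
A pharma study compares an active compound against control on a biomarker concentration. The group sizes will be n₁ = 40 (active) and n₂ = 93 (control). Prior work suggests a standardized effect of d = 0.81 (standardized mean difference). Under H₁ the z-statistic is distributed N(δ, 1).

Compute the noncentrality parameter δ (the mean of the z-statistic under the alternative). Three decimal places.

δ ≈ 4.284

δ = d / √(1/n₁ + 1/n₂) = 0.81 / √(1/40 + 1/93) = 4.2838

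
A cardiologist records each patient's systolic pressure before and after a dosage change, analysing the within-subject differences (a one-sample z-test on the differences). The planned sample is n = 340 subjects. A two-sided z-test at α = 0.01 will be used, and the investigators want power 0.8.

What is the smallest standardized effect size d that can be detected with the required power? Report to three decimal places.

Need Φ(δ − 2.576) = 0.8, so δ = 2.576 + 0.842 = 3.417.
(Lower-tail contribution to power is negligible for δ > 0.)
δ = d·√n ⇒ d = δ/√n = 3.417/√340 = 0.1853.

d ≈ 0.185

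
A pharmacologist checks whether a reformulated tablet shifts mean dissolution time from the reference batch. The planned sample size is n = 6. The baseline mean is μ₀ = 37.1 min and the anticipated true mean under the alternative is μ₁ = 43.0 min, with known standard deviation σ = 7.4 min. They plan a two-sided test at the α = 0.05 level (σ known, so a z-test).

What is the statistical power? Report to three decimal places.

Power ≈ 0.497

Standardized effect: d = |μ₁ − μ₀| / σ = |43.0 − 37.1| / 7.4 = 0.7973
Noncentrality parameter: δ = d·√n = 0.7973 × √6 = 1.9530
Critical value for a two-sided test at α = 0.05: z_{α/2} = 1.960.
Power = Φ(δ − 1.960) + Φ(−δ − 1.960) = Φ(-0.007) + Φ(-3.913) = 0.4972 + 0.0000 = 0.4973.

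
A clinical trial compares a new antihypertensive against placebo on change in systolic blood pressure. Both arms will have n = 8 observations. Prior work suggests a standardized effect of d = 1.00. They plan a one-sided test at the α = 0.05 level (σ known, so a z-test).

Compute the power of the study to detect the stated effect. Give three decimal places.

Noncentrality parameter: δ = d·√(n/2) = 1.00 × √(8/2) = 2.0000
Critical value for a one-sided test at α = 0.05: z_α = 1.645.
Power = P(Z > 1.645 − δ) = Φ(0.355) = 0.6388.

Power ≈ 0.639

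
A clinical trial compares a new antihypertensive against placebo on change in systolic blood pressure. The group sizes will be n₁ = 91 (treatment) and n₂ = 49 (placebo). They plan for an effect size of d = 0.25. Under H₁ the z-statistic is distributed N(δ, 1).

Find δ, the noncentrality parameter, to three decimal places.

δ = d / √(1/n₁ + 1/n₂) = 0.25 / √(1/91 + 1/49) = 1.4109

δ ≈ 1.411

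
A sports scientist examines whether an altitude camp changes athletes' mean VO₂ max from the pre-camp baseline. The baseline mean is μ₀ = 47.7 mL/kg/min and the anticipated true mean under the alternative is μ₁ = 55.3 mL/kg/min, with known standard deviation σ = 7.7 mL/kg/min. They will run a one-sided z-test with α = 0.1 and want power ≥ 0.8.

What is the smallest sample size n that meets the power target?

Standardized effect: d = |μ₁ − μ₀| / σ = |55.3 − 47.7| / 7.7 = 0.9870
Set Φ(δ − 1.282) = 0.8; then δ − 1.282 = Φ⁻¹(0.8) = 0.842, giving δ = 2.123.
δ = d·√n ⇒ n = (δ/d)² = (2.123 / 0.9870)² = 4.63.
Round up to the next whole unit.

n = 5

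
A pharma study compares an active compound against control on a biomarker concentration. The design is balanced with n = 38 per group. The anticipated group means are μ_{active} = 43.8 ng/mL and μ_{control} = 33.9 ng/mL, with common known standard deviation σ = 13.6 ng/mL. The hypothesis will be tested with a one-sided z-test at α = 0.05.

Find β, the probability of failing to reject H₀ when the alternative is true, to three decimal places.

Standardized effect: d = |μ_{active} − μ_{control}| / σ = |43.8 − 33.9| / 13.6 = 0.7279
Noncentrality parameter: δ = d·√(n/2) = 0.7279 × √(38/2) = 3.1730
One-sided α = 0.05 → critical value z_{0.05} = 1.645.
Power = P(Z > 1.645 − δ) = Φ(1.528) = 0.9368.
Type II error: β = 1 − power = 1 − 0.9368 = 0.0632.

β ≈ 0.063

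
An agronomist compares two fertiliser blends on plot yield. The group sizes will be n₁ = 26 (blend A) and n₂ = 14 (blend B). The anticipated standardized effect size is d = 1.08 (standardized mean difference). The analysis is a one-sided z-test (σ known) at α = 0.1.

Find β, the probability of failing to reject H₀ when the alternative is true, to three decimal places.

Noncentrality parameter: δ = d / √(1/n₁ + 1/n₂) = 1.08 / √(1/26 + 1/14) = 3.2580
Critical value for a one-sided test at α = 0.1: z_α = 1.282.
Power = P(Z > 1.282 − δ) = Φ(1.976) = 0.9759.
Type II error: β = 1 − power = 1 − 0.9759 = 0.0241.

β ≈ 0.024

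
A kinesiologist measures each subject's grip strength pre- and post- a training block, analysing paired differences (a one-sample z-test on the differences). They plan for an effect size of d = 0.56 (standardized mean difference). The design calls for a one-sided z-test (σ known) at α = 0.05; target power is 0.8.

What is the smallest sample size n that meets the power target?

Set Φ(δ − 1.645) = 0.8; then δ − 1.645 = Φ⁻¹(0.8) = 0.842, giving δ = 2.486.
δ = d·√n ⇒ n = (δ/d)² = (2.486 / 0.56)² = 19.71.
Rounding up, n = 20.

n = 20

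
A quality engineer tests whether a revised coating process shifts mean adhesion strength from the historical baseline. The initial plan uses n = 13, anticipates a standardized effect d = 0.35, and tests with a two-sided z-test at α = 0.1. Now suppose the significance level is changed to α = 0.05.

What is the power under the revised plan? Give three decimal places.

δ = d·√n = 0.35 × √13 = 1.2619 (unchanged). New critical value: z_{0.025} = 1.960.
Revised power = Φ(δ − 1.960) + Φ(−δ − 1.960) = Φ(-0.698) + Φ(-3.222) = 0.2426 + 0.0006 = 0.2432.

Power ≈ 0.243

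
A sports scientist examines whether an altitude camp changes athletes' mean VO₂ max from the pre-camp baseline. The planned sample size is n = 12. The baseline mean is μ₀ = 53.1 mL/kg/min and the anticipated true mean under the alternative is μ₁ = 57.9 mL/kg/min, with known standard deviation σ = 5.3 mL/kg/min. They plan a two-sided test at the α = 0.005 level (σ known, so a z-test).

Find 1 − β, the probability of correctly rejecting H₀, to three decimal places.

Power ≈ 0.629

Standardized effect: d = |μ₁ − μ₀| / σ = |57.9 − 53.1| / 5.3 = 0.9057
Noncentrality parameter: δ = d·√n = 0.9057 × √12 = 3.1373
Two-sided α = 0.005 → critical value z_{0.0025} = 2.807.
Power = Φ(δ − 2.807) + Φ(−δ − 2.807) = Φ(0.330) + Φ(-5.944) = 0.6294 + 0.0000 = 0.6294.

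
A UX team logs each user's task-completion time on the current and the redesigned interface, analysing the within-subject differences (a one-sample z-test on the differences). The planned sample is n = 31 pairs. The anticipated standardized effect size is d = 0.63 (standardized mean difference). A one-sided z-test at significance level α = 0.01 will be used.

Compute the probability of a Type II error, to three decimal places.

Noncentrality parameter: δ = d·√n = 0.63 × √31 = 3.5077
One-sided α = 0.01 → critical value z_{0.01} = 2.326.
Power = Φ(δ − 2.326) = Φ(1.181) = 0.8813.
Type II error: β = 1 − power = 1 − 0.8813 = 0.1187.

β ≈ 0.119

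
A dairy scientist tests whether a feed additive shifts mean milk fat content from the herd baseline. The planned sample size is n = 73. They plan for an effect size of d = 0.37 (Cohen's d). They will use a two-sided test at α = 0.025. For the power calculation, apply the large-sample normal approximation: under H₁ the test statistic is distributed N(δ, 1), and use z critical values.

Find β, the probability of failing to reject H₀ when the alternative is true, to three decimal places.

Noncentrality parameter: δ = d·√n = 0.37 × √73 = 3.1613
Two-sided α = 0.025 → critical value z_{0.0125} = 2.241.
Power = Φ(δ − 2.241) + Φ(−δ − 2.241) = Φ(0.920) + Φ(-5.403) = 0.8212 + 0.0000 = 0.8212.
Type II error: β = 1 − power = 1 − 0.8212 = 0.1788.

β ≈ 0.179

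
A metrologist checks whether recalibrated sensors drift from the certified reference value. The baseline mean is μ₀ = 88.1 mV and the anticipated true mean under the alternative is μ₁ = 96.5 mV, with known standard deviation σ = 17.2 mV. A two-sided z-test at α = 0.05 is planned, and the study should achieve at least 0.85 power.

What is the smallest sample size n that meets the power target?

Standardized effect: d = |μ₁ − μ₀| / σ = |96.5 − 88.1| / 17.2 = 0.4884
For power 0.85 need Φ(δ − z_{0.025}) = 0.85, so δ = z_{0.025} + z_{0.15} = 1.960 + 1.036 = 2.996.
(The Φ(−δ − z_{α/2}) term is vanishingly small for δ > 0 and is dropped in the standard sample-size formula.)
δ = d·√n ⇒ n = (δ/d)² = (2.996 / 0.4884)² = 37.64.
Rounding up, n = 38.

n = 38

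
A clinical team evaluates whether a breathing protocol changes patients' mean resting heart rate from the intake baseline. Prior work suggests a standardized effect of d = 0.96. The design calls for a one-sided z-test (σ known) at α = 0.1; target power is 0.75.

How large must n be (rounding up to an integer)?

n = 5

For power 0.75 need Φ(δ − z_{0.1}) = 0.75, so δ = z_{0.1} + z_{0.25} = 1.282 + 0.674 = 1.956.
δ = d·√n ⇒ n = (δ/d)² = (1.956 / 0.96)² = 4.15.
Rounding up, n = 5.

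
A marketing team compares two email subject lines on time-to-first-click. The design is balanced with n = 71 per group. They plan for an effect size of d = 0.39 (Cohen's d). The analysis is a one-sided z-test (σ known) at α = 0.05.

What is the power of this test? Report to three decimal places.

Power ≈ 0.751

Noncentrality parameter: δ = d·√(n/2) = 0.39 × √(71/2) = 2.3237
One-sided α = 0.05 → critical value z_{0.05} = 1.645.
Power = P(Z > 1.645 − δ) = Φ(0.679) = 0.7514.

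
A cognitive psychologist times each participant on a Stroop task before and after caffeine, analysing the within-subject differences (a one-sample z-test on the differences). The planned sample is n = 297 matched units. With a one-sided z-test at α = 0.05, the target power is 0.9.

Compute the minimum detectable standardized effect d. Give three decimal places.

Required noncentrality: δ = z_{0.05} + z_{0.10} = 1.645 + 1.282 = 2.926.
δ = d·√n ⇒ d = δ/√n = 2.926/√297 = 0.1698.

d ≈ 0.170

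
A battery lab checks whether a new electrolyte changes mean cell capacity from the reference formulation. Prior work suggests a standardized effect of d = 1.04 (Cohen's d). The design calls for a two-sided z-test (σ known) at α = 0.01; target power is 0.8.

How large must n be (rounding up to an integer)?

n = 11

For power 0.8 need Φ(δ − z_{0.005}) = 0.8, so δ = z_{0.005} + z_{0.20} = 2.576 + 0.842 = 3.417.
(Ignoring the negligible lower-tail rejection probability gives the usual closed-form inversion.)
δ = d·√n ⇒ n = (δ/d)² = (3.417 / 1.04)² = 10.80.
Rounding up, n = 11.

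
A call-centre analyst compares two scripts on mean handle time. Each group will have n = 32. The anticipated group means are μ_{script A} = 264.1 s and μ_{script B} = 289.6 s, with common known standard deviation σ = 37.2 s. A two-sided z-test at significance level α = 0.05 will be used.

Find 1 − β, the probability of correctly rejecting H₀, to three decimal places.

Power ≈ 0.783

Standardized effect: d = |μ_{script A} − μ_{script B}| / σ = |264.1 − 289.6| / 37.2 = 0.6855
Noncentrality parameter: δ = d·√(n/2) = 0.6855 × √(32/2) = 2.7419
Critical value for a two-sided test at α = 0.05: z_{α/2} = 1.960.
Power = Φ(δ − 1.960) + Φ(−δ − 1.960) = Φ(0.782) + Φ(-4.702) = 0.7829 + 0.0000 = 0.7829.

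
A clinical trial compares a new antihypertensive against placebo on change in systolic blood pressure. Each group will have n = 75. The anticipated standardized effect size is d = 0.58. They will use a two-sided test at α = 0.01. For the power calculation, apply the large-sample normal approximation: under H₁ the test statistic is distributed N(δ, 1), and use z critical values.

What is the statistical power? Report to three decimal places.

Noncentrality parameter: δ = d·√(n/2) = 0.58 × √(75/2) = 3.5518
Critical value for a two-sided test at α = 0.01: z_{α/2} = 2.576.
Power = Φ(δ − 2.576) + Φ(−δ − 2.576) = Φ(0.976) + Φ(-6.128) = 0.8355 + 0.0000 = 0.8355.

Power ≈ 0.835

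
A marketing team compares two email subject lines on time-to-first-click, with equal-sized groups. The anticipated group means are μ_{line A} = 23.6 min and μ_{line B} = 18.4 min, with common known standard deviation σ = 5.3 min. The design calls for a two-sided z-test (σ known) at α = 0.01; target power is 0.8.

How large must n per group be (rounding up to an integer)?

n = 25 per group

Standardized effect: d = |μ_{line A} − μ_{line B}| / σ = |23.6 − 18.4| / 5.3 = 0.9811
Set Φ(δ − 2.576) = 0.8; then δ − 2.576 = Φ⁻¹(0.8) = 0.842, giving δ = 3.417.
(Ignoring the negligible lower-tail rejection probability gives the usual closed-form inversion.)
δ = d·√(n/2) ⇒ n = 2(δ/d)² = 2 × (3.417 / 0.9811)² = 24.26.
Rounding up, n = 25 per group.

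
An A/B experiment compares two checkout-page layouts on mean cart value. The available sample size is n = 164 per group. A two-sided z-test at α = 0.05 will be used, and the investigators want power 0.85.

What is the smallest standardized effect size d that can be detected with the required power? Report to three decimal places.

Required noncentrality: δ = z_{0.025} + z_{0.15} = 1.960 + 1.036 = 2.996.
(The second rejection-region term Φ(−δ − z_{α/2}) is negligible and dropped.)
δ = d·√(n/2) ⇒ d = δ/√(n/2) = 2.996/√(164/2) = 0.3309.

d ≈ 0.331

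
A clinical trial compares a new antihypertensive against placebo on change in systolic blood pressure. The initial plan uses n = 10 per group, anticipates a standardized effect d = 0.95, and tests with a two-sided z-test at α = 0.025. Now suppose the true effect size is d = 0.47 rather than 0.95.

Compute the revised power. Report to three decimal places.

Power ≈ 0.117

With d = 0.47: δ = d·√(n/2) = 0.47 × √(10/2) = 1.0510. Critical value z_{0.0125} = 2.241.
Revised power = Φ(δ − 2.241) + Φ(−δ − 2.241) = Φ(-1.190) + Φ(-3.292) = 0.1169 + 0.0005 = 0.1174.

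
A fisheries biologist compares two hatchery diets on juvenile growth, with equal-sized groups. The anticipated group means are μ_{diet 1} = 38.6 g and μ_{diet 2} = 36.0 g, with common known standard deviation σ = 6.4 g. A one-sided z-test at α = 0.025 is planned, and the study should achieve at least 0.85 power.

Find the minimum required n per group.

Standardized effect: d = |μ_{diet 1} − μ_{diet 2}| / σ = |38.6 − 36.0| / 6.4 = 0.4062
For power 0.85 need Φ(δ − z_{0.025}) = 0.85, so δ = z_{0.025} + z_{0.15} = 1.960 + 1.036 = 2.996.
δ = d·√(n/2) ⇒ n = 2(δ/d)² = 2 × (2.996 / 0.4062)² = 108.80.
Rounding up, n = 109 per group.

n = 109 per group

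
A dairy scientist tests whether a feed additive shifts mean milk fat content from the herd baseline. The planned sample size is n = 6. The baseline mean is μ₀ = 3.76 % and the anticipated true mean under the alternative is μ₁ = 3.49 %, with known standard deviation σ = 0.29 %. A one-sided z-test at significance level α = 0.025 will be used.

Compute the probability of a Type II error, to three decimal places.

Standardized effect: d = |μ₁ − μ₀| / σ = |3.49 − 3.76| / 0.29 = 0.9310
Noncentrality parameter: δ = d·√n = 0.9310 × √6 = 2.2806
One-sided α = 0.025 → critical value z_{0.025} = 1.960.
Power = Φ(δ − 1.960) = Φ(0.321) = 0.6257.
Type II error: β = 1 − power = 1 − 0.6257 = 0.3743.

β ≈ 0.374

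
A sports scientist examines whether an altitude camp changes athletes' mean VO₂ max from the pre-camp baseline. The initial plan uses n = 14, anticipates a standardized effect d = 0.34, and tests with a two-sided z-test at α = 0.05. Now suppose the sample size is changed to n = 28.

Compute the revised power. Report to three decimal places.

Power ≈ 0.436

With n = 28: δ = d·√n = 0.34 × √28 = 1.7991. Critical value z_{0.025} = 1.960.
Revised power = Φ(δ − 1.960) + Φ(−δ − 1.960) = Φ(-0.161) + Φ(-3.759) = 0.4361 + 0.0001 = 0.4362.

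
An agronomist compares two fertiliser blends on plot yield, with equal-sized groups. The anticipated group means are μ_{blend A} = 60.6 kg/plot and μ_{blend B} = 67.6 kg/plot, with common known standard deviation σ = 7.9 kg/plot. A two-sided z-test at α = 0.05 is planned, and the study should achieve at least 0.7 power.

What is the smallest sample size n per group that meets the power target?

Standardized effect: d = |μ_{blend A} − μ_{blend B}| / σ = |60.6 − 67.6| / 7.9 = 0.8861
Set Φ(δ − 1.960) = 0.7; then δ − 1.960 = Φ⁻¹(0.7) = 0.524, giving δ = 2.484.
(The Φ(−δ − z_{α/2}) term is vanishingly small for δ > 0 and is dropped in the standard sample-size formula.)
δ = d·√(n/2) ⇒ n = 2(δ/d)² = 2 × (2.484 / 0.8861)² = 15.72.
Rounding up, n = 16 per group.

n = 16 per group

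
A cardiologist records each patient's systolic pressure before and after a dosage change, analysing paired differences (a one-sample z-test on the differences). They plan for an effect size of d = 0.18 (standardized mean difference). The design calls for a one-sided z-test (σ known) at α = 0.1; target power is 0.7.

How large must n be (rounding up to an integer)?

For power 0.7 need Φ(δ − z_{0.1}) = 0.7, so δ = z_{0.1} + z_{0.30} = 1.282 + 0.524 = 1.806.
δ = d·√n ⇒ n = (δ/d)² = (1.806 / 0.18)² = 100.66.
Round up to the next whole unit.

n = 101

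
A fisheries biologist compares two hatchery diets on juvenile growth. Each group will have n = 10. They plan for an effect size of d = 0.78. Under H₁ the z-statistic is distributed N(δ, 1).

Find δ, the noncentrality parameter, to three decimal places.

δ ≈ 1.744

The noncentrality parameter scales effect size by the design's sample-size factor: δ = d·√(n/2) = 0.78 × √(10/2) = 1.7441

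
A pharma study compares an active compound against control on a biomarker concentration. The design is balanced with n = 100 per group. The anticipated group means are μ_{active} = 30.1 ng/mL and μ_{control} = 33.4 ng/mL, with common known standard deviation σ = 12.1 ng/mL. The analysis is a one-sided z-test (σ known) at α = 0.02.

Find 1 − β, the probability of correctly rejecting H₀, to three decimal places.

Power ≈ 0.450

Standardized effect: d = |μ_{active} − μ_{control}| / σ = |30.1 − 33.4| / 12.1 = 0.2727
Noncentrality parameter: δ = d·√(n/2) = 0.2727 × √(100/2) = 1.9285
One-sided α = 0.02 → critical value z_{0.02} = 2.054.
Power = Φ(δ − 2.054) = Φ(-0.125) = 0.4502.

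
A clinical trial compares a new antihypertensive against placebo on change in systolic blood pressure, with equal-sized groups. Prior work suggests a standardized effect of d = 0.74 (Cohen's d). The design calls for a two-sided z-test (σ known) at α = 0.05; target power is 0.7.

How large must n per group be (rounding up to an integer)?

n = 23 per group

Set Φ(δ − 1.960) = 0.7; then δ − 1.960 = Φ⁻¹(0.7) = 0.524, giving δ = 2.484.
(The Φ(−δ − z_{α/2}) term is vanishingly small for δ > 0 and is dropped in the standard sample-size formula.)
δ = d·√(n/2) ⇒ n = 2(δ/d)² = 2 × (2.484 / 0.74)² = 22.54.
Round up to the next whole unit.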